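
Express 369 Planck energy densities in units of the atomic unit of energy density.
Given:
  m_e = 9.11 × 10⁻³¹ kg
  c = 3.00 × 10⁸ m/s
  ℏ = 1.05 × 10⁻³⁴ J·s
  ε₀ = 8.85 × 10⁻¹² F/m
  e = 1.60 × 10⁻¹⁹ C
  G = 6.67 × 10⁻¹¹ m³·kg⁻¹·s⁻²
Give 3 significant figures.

5.73 × 10¹⁰²

Planck energy density: u_P = c⁷/(ℏG²) = 4.68 × 10¹¹³ J/m³
atomic unit of energy density: u_au = E_h/a₀³ = m_e⁴e¹⁰/((4πε₀)⁵ℏ⁸) = 3.01 × 10¹³ J/m³
369 × 4.68 × 10¹¹³ / 3.01 × 10¹³ = 5.73 × 10¹⁰²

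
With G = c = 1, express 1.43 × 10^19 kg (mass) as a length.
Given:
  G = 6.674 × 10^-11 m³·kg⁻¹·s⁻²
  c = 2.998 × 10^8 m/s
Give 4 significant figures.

1.062 × 10^-8 m

In G = c = 1 units mass has dimensions of length; the conversion factor is G/c².
1.43 × 10^19 kg × (G/c²) = 1.062 × 10^-8 m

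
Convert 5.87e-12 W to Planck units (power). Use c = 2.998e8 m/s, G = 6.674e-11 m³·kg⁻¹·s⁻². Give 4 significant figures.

1.618e-64

Planck power: P_P = c⁵/G = 3.629e52 W.
5.87e-12 / 3.629e52 = 1.618e-64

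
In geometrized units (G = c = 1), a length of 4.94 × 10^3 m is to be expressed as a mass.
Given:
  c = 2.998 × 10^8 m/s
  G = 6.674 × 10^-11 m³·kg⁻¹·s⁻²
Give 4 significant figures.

6.653 × 10^30 kg

Length → mass via c²/G.
4.94 × 10^3 m × (c²/G) = 6.653 × 10^30 kg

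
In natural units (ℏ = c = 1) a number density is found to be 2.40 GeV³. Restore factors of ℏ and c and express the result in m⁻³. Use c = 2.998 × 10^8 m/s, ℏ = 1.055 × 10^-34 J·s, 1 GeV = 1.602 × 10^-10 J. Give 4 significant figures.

3.119 × 10^47 m⁻³

Number density is [L]⁻³ = [E]³/(ℏc)³.
1 GeV³ → 1/(ℏc)³ × (1 GeV in J)³ = 1.299 × 10^47 m⁻³.
Result: 2.40 × 1.299 × 10^47 = 3.119 × 10^47 m⁻³.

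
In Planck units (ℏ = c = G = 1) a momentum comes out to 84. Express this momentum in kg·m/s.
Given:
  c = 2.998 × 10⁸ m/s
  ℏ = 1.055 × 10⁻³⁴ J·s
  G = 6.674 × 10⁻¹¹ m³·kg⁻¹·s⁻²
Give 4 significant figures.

One Planck momentum: p_P = √(ℏc³/G) = 6.527 kg·m/s.
84 × 6.527 kg·m/s = 548.2 kg·m/s

548.2 kg·m/s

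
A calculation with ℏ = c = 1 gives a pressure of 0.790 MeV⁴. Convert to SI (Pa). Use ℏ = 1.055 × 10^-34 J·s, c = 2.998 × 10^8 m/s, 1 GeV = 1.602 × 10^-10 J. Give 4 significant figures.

1.644 × 10^25 Pa

Pressure is [E]/[L]³ = [E]⁴/(ℏc)³.
1 GeV⁴ → 1/(ℏc)³ × (1 GeV in J)⁴ = 2.082 × 10^37 Pa.
Convert the energy scale: 0.790 MeV⁴ = 7.90 × 10^-13 GeV⁴.
Result: 7.90 × 10^-13 × 2.082 × 10^37 = 1.644 × 10^25 Pa.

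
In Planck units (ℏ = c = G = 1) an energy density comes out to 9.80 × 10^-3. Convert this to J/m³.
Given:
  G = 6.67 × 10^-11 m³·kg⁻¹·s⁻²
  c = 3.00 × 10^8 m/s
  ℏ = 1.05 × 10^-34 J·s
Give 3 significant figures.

4.59 × 10^111 J/m³

One Planck energy density: u_P = c⁷/(ℏG²) = 4.68 × 10^113 J/m³.
9.80 × 10^-3 × 4.68 × 10^113 J/m³ = 4.59 × 10^111 J/m³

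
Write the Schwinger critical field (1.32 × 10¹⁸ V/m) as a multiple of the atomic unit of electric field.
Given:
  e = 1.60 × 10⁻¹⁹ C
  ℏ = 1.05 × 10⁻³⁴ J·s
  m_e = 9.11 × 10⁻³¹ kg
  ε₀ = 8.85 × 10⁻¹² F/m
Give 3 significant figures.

2.54 × 10⁶

atomic unit of electric field: E_au = E_h/(e a₀) = m_e²e⁵/((4πε₀)³ℏ⁴) = 5.20 × 10¹¹ V/m.
1.32 × 10¹⁸ / 5.20 × 10¹¹ = 2.54 × 10⁶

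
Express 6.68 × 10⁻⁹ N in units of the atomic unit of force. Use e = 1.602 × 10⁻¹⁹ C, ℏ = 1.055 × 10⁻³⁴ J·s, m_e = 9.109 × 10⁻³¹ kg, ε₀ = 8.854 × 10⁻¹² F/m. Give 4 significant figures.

atomic unit of force: F_au = E_h/a₀ = m_e²e⁶/((4πε₀)³ℏ⁴) = 8.220 × 10⁻⁸ N.
6.68 × 10⁻⁹ / 8.220 × 10⁻⁸ = 0.08127

0.08127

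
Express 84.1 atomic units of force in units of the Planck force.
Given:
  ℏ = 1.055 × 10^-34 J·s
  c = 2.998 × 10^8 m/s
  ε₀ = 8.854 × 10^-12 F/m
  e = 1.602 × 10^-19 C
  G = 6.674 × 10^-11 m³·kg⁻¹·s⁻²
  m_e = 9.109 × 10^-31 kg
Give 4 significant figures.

atomic unit of force: F_au = E_h/a₀ = m_e²e⁶/((4πε₀)³ℏ⁴) = 8.220 × 10^-8 N
Planck force: F_P = c⁴/G = 1.210 × 10^44 N
84.1 × 8.220 × 10^-8 / 1.210 × 10^44 = 5.711 × 10^-50

5.711 × 10^-50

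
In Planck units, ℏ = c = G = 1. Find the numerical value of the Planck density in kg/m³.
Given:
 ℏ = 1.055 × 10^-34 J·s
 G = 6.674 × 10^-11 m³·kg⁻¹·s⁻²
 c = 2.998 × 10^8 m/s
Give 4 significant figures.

5.154 × 10^96 kg/m³

From ℏ = c = G = 1 the density scale is ρ_P = c⁵/(ℏG²).
  = 2.422 × 10^42 / 4.699 × 10^-55
  = 5.154 × 10^96 kg/m³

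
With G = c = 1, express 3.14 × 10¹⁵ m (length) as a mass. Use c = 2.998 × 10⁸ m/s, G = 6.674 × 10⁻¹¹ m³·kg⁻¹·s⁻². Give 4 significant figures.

Length → mass via c²/G.
3.14 × 10¹⁵ m × (c²/G) = 4.229 × 10⁴² kg

4.229 × 10⁴² kg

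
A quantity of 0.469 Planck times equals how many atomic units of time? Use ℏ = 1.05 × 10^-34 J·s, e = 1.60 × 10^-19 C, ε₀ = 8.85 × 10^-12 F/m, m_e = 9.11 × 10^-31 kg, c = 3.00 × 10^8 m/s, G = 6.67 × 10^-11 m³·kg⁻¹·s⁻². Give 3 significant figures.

Planck time: t_P = √(ℏG/c⁵) = 5.37 × 10^-44 s
atomic unit of time: τ_au = (4πε₀)²ℏ³/(m_e e⁴) = 2.40 × 10^-17 s
0.469 × 5.37 × 10^-44 / 2.40 × 10^-17 = 1.05 × 10^-27

1.05 × 10^-27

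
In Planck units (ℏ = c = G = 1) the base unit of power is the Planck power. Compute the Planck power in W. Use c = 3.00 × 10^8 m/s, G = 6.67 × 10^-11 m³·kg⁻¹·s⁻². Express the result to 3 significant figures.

P_P = c⁵/G
  = 2.43 × 10^42 / 6.67 × 10^-11
  = 3.64 × 10^52 W

3.64 × 10^52 W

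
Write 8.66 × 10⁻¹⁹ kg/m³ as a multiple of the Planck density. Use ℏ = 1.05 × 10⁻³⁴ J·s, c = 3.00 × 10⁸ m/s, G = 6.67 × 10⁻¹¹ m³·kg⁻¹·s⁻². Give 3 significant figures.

1.66 × 10⁻¹¹⁵

Planck density: ρ_P = c⁵/(ℏG²) = 5.20 × 10⁹⁶ kg/m³.
8.66 × 10⁻¹⁹ / 5.20 × 10⁹⁶ = 1.66 × 10⁻¹¹⁵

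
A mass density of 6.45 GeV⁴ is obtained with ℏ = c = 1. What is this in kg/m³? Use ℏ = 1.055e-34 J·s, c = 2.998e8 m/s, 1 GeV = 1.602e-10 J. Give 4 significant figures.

1.494e21 kg/m³

Mass density is [E]/(c²[L]³) = [E]⁴/(ℏ³c⁵).
1 GeV⁴ → 1/(ℏ³c⁵) × (1 GeV in J)⁴ = 2.316e20 kg/m³.
Result: 6.45 × 2.316e20 = 1.494e21 kg/m³.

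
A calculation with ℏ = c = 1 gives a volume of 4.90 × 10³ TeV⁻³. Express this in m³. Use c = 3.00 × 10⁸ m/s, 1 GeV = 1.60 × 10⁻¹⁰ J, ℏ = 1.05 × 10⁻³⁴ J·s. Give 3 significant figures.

3.74 × 10⁻⁵³ m³

Volume is [L]³ = [E]⁻³·(ℏc)³.
1 GeV⁻³ → (ℏc)³ × (1 GeV in J)⁻³ = 7.63 × 10⁻⁴⁸ m³.
Convert the energy scale: 4.90 × 10³ TeV⁻³ = 4.90 × 10⁻⁶ GeV⁻³.
Result: 4.90 × 10⁻⁶ × 7.63 × 10⁻⁴⁸ = 3.74 × 10⁻⁵³ m³.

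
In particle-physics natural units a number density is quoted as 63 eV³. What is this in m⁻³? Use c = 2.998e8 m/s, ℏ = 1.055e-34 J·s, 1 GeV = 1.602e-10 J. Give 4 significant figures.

Number density is [L]⁻³ = [E]³/(ℏc)³.
1 GeV³ → 1/(ℏc)³ × (1 GeV in J)³ = 1.299e47 m⁻³.
Convert the energy scale: 63 eV³ = 6.30e-26 GeV³.
Result: 6.30e-26 × 1.299e47 = 8.186e21 m⁻³.

8.186e21 m⁻³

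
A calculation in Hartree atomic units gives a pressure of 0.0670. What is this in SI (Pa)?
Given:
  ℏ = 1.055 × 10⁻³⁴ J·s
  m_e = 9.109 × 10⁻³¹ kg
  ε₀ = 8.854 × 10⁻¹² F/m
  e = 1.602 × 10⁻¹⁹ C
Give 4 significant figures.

1.963 × 10¹² Pa

One atomic unit of pressure: P_au = E_h/a₀³ = m_e⁴e¹⁰/((4πε₀)⁵ℏ⁸) = 2.929 × 10¹³ Pa.
0.0670 × 2.929 × 10¹³ Pa = 1.963 × 10¹² Pa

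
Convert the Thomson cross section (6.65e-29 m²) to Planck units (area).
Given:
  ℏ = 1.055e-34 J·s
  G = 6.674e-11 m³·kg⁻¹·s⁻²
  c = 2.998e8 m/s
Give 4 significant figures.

Planck area: A_P = ℏG/c³ = 2.613e-70 m².
6.65e-29 / 2.613e-70 = 2.545e41

2.545e41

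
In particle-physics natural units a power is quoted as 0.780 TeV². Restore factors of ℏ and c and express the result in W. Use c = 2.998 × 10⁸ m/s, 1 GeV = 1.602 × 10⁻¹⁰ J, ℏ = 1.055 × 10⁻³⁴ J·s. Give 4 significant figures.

Power is [E]/[T] = [E]²/ℏ.
1 GeV² → 1/ℏ × (1 GeV in J)² = 2.433 × 10¹⁴ W.
Convert the energy scale: 0.780 TeV² = 7.80 × 10⁵ GeV².
Result: 7.80 × 10⁵ × 2.433 × 10¹⁴ = 1.897 × 10²⁰ W.

1.897 × 10²⁰ W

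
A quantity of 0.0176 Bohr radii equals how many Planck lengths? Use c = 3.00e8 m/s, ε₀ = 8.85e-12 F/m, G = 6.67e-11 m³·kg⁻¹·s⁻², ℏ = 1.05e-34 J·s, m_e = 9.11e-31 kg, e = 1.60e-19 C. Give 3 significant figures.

5.75e22

Bohr radius: a₀ = 4πε₀ℏ²/(m_e e²) = 5.26e-11 m
Planck length: ℓ_P = √(ℏG/c³) = 1.61e-35 m
0.0176 × 5.26e-11 / 1.61e-35 = 5.75e22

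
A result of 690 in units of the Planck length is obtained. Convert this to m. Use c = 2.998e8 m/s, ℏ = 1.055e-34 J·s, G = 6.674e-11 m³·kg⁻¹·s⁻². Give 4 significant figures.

One Planck length: ℓ_P = √(ℏG/c³) = 1.616e-35 m.
690 × 1.616e-35 m = 1.115e-32 m

1.115e-32 m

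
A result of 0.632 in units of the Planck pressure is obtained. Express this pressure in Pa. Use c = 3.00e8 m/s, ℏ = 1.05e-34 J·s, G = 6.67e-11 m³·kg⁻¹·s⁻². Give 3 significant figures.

2.96e113 Pa

One Planck pressure: p_P = c⁷/(ℏG²) = 4.68e113 Pa.
0.632 × 4.68e113 Pa = 2.96e113 Pa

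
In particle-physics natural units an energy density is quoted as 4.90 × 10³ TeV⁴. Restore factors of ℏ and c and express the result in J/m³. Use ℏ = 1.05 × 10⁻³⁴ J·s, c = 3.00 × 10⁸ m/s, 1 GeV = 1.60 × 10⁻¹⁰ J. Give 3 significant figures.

[E]/[L]³ = [E]⁴/(ℏc)³; restore (ℏc)⁻³.
1 GeV⁴ → 1/(ℏc)³ × (1 GeV in J)⁴ = 2.10 × 10³⁷ J/m³.
Convert the energy scale: 4.90 × 10³ TeV⁴ = 4.90 × 10¹⁵ GeV⁴.
Result: 4.90 × 10¹⁵ × 2.10 × 10³⁷ = 1.03 × 10⁵³ J/m³.

1.03 × 10⁵³ J/m³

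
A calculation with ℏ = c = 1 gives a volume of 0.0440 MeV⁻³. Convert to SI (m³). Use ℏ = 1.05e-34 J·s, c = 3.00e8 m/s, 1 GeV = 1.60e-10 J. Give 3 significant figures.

3.36e-40 m³

Volume is [L]³ = [E]⁻³·(ℏc)³.
1 GeV⁻³ → (ℏc)³ × (1 GeV in J)⁻³ = 7.63e-48 m³.
Convert the energy scale: 0.0440 MeV⁻³ = 4.40e7 GeV⁻³.
Result: 4.40e7 × 7.63e-48 = 3.36e-40 m³.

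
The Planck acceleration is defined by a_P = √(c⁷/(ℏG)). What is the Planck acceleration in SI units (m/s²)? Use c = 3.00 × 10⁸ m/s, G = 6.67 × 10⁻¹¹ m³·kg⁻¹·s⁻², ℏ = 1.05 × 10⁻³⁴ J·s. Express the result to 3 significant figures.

a_P = √(c⁷/(ℏG))
  = √(3.12 × 10¹⁰³)
  = 5.59 × 10⁵¹ m/s²

5.59 × 10⁵¹ m/s²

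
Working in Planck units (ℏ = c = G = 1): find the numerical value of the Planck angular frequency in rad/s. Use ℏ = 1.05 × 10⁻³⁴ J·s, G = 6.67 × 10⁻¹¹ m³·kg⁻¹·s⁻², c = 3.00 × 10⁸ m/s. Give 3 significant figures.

Dimensional analysis gives ω_P = √(c⁵/(ℏG)).
  = √(3.47 × 10⁸⁶)
  = 1.86 × 10⁴³ rad/s

1.86 × 10⁴³ rad/s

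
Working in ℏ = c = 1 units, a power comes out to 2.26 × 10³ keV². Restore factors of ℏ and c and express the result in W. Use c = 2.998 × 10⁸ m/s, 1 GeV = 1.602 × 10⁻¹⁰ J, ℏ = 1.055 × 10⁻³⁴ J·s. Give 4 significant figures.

Power is [E]/[T] = [E]²/ℏ.
1 GeV² → 1/ℏ × (1 GeV in J)² = 2.433 × 10¹⁴ W.
Convert the energy scale: 2.26 × 10³ keV² = 2.26 × 10⁻⁹ GeV².
Result: 2.26 × 10⁻⁹ × 2.433 × 10¹⁴ = 5.498 × 10⁵ W.

5.498 × 10⁵ W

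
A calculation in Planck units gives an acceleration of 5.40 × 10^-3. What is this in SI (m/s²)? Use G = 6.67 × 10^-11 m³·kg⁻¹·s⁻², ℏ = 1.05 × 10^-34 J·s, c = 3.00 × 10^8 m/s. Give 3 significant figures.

One Planck acceleration: a_P = √(c⁷/(ℏG)) = 5.59 × 10^51 m/s².
5.40 × 10^-3 × 5.59 × 10^51 m/s² = 3.02 × 10^49 m/s²

3.02 × 10^49 m/s²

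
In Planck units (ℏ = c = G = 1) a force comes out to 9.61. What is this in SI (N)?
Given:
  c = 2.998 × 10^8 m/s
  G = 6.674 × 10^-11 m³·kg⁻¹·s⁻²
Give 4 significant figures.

1.163 × 10^45 N

One Planck force: F_P = c⁴/G = 1.210 × 10^44 N.
9.61 × 1.210 × 10^44 N = 1.163 × 10^45 N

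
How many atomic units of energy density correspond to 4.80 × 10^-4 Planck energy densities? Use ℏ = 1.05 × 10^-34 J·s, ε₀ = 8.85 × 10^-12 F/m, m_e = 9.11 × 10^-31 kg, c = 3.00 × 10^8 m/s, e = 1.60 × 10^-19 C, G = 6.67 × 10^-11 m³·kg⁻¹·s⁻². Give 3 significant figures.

Planck energy density: u_P = c⁷/(ℏG²) = 4.68 × 10^113 J/m³
atomic unit of energy density: u_au = E_h/a₀³ = m_e⁴e¹⁰/((4πε₀)⁵ℏ⁸) = 3.01 × 10^13 J/m³
4.80 × 10^-4 × 4.68 × 10^113 / 3.01 × 10^13 = 7.46 × 10^96

7.46 × 10^96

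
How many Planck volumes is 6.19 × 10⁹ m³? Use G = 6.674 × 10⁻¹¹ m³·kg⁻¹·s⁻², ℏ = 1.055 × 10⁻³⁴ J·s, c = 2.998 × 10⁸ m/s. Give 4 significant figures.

1.465 × 10¹¹⁴

Planck volume: V_P = (ℏG/c³)^(3/2) = 4.224 × 10⁻¹⁰⁵ m³.
6.19 × 10⁹ / 4.224 × 10⁻¹⁰⁵ = 1.465 × 10¹¹⁴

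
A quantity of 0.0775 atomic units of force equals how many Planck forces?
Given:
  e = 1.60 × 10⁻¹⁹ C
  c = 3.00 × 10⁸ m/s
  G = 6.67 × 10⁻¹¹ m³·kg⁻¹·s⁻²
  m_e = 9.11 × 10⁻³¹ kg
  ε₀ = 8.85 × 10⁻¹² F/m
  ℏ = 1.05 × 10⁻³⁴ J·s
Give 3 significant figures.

atomic unit of force: F_au = E_h/a₀ = m_e²e⁶/((4πε₀)³ℏ⁴) = 8.33 × 10⁻⁸ N
Planck force: F_P = c⁴/G = 1.21 × 10⁴⁴ N
0.0775 × 8.33 × 10⁻⁸ / 1.21 × 10⁴⁴ = 5.31 × 10⁻⁵³

5.31 × 10⁻⁵³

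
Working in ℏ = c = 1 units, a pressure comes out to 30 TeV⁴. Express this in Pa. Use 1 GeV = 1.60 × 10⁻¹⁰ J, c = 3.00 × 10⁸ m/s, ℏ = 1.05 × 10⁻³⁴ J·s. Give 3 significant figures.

6.29 × 10⁵⁰ Pa

Pressure is [E]/[L]³ = [E]⁴/(ℏc)³.
1 GeV⁴ → 1/(ℏc)³ × (1 GeV in J)⁴ = 2.10 × 10³⁷ Pa.
Convert the energy scale: 30 TeV⁴ = 3.00 × 10¹³ GeV⁴.
Result: 3.00 × 10¹³ × 2.10 × 10³⁷ = 6.29 × 10⁵⁰ Pa.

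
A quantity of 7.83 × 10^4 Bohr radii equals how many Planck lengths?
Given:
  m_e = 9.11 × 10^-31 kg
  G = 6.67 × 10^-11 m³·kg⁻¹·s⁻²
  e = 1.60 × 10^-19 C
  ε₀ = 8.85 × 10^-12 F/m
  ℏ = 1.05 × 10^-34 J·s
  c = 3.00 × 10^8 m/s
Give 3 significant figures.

Bohr radius: a₀ = 4πε₀ℏ²/(m_e e²) = 5.26 × 10^-11 m
Planck length: ℓ_P = √(ℏG/c³) = 1.61 × 10^-35 m
7.83 × 10^4 × 5.26 × 10^-11 / 1.61 × 10^-35 = 2.56 × 10^29

2.56 × 10^29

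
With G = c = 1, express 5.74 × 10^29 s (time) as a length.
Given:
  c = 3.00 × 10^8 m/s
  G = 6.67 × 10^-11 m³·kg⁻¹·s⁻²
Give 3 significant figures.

Time → length via c.
5.74 × 10^29 s × (c) = 1.72 × 10^38 m

1.72 × 10^38 m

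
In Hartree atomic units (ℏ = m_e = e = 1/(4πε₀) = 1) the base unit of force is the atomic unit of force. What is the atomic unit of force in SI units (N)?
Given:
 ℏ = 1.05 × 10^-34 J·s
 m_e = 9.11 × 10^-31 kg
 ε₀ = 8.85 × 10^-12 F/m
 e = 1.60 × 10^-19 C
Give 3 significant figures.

8.33 × 10^-8 N

F_au = E_h/a₀ = m_e²e⁶/((4πε₀)³ℏ⁴)
E_h = 4.38 × 10^-18 J
a₀ = 5.26 × 10^-11 m
E_h/a₀ = 8.33 × 10^-8 N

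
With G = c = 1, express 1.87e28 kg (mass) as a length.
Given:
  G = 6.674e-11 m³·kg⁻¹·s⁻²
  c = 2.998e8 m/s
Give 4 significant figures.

13.89 m

In G = c = 1 units mass has dimensions of length; the conversion factor is G/c².
1.87e28 kg × (G/c²) = 13.89 m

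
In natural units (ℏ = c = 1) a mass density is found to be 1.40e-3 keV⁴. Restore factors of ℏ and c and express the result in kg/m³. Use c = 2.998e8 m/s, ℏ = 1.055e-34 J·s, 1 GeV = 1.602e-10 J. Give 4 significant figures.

3.242e-7 kg/m³

Mass density is [E]/(c²[L]³) = [E]⁴/(ℏ³c⁵).
1 GeV⁴ → 1/(ℏ³c⁵) × (1 GeV in J)⁴ = 2.316e20 kg/m³.
Convert the energy scale: 1.40e-3 keV⁴ = 1.40e-27 GeV⁴.
Result: 1.40e-27 × 2.316e20 = 3.242e-7 kg/m³.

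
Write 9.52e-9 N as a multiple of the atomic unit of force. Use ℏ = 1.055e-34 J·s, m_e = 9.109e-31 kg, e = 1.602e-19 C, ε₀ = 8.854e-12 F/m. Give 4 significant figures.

0.1158

atomic unit of force: F_au = E_h/a₀ = m_e²e⁶/((4πε₀)³ℏ⁴) = 8.220e-8 N.
9.52e-9 / 8.220e-8 = 0.1158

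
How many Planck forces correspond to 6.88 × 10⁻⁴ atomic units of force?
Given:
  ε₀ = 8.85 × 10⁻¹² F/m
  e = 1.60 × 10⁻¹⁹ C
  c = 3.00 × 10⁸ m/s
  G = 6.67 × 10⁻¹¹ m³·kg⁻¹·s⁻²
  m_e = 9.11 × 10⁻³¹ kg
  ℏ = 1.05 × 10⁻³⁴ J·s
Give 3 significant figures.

atomic unit of force: F_au = E_h/a₀ = m_e²e⁶/((4πε₀)³ℏ⁴) = 8.33 × 10⁻⁸ N
Planck force: F_P = c⁴/G = 1.21 × 10⁴⁴ N
6.88 × 10⁻⁴ × 8.33 × 10⁻⁸ / 1.21 × 10⁴⁴ = 4.72 × 10⁻⁵⁵

4.72 × 10⁻⁵⁵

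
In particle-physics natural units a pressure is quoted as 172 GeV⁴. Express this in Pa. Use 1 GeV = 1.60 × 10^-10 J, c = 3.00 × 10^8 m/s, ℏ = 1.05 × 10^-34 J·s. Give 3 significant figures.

Pressure is [E]/[L]³ = [E]⁴/(ℏc)³.
1 GeV⁴ → 1/(ℏc)³ × (1 GeV in J)⁴ = 2.10 × 10^37 Pa.
Result: 172 × 2.10 × 10^37 = 3.61 × 10^39 Pa.

3.61 × 10^39 Pa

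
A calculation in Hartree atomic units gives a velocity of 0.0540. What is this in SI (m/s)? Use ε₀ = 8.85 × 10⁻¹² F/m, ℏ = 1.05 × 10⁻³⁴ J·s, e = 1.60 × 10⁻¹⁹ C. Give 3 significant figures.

1.18 × 10⁵ m/s

One atomic unit of velocity: v_au = e²/(4πε₀ℏ) = 2.19 × 10⁶ m/s.
0.0540 × 2.19 × 10⁶ m/s = 1.18 × 10⁵ m/s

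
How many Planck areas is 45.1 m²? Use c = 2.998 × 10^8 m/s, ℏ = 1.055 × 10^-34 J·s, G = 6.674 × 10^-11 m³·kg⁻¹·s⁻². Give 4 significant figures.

Planck area: A_P = ℏG/c³ = 2.613 × 10^-70 m².
45.1 / 2.613 × 10^-70 = 1.726 × 10^71

1.726 × 10^71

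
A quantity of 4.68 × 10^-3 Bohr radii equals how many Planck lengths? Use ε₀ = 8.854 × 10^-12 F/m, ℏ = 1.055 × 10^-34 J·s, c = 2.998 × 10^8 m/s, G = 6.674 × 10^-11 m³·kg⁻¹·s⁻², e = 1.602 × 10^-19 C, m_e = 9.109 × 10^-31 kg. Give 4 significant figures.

Bohr radius: a₀ = 4πε₀ℏ²/(m_e e²) = 5.297 × 10^-11 m
Planck length: ℓ_P = √(ℏG/c³) = 1.616 × 10^-35 m
4.68 × 10^-3 × 5.297 × 10^-11 / 1.616 × 10^-35 = 1.534 × 10^22

1.534 × 10^22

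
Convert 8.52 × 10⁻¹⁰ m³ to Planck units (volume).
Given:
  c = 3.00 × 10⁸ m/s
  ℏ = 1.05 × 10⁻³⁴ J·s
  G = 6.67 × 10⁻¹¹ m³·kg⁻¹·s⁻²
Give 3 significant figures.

Planck volume: V_P = (ℏG/c³)^(3/2) = 4.18 × 10⁻¹⁰⁵ m³.
8.52 × 10⁻¹⁰ / 4.18 × 10⁻¹⁰⁵ = 2.04 × 10⁹⁵

2.04 × 10⁹⁵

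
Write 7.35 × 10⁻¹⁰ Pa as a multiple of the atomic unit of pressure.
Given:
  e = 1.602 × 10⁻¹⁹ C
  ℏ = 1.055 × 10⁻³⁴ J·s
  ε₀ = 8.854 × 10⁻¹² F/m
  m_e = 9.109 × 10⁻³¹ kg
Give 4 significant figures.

2.509 × 10⁻²³

atomic unit of pressure: P_au = E_h/a₀³ = m_e⁴e¹⁰/((4πε₀)⁵ℏ⁸) = 2.929 × 10¹³ Pa.
7.35 × 10⁻¹⁰ / 2.929 × 10¹³ = 2.509 × 10⁻²³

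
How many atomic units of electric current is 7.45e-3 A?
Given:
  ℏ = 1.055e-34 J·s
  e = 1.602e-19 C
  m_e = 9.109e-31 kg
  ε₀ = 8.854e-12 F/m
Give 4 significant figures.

atomic unit of electric current: I_au = e E_h/ℏ = m_e e⁵/((4πε₀)²ℏ³) = 6.612e-3 A.
7.45e-3 / 6.612e-3 = 1.127

1.127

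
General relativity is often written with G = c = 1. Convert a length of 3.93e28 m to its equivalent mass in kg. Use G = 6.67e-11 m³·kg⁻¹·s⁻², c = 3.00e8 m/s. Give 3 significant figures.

5.30e55 kg

Length → mass via c²/G.
3.93e28 m × (c²/G) = 5.30e55 kg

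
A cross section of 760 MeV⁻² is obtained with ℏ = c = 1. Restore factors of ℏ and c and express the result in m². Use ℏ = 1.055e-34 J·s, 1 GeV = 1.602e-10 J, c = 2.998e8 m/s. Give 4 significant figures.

2.962e-23 m²

Area is [L]² = [E]⁻²·(ℏc)²; restore (ℏc)².
1 GeV⁻² → (ℏc)² × (1 GeV in J)⁻² = 3.898e-32 m².
Convert the energy scale: 760 MeV⁻² = 7.60e8 GeV⁻².
Result: 7.60e8 × 3.898e-32 = 2.962e-23 m².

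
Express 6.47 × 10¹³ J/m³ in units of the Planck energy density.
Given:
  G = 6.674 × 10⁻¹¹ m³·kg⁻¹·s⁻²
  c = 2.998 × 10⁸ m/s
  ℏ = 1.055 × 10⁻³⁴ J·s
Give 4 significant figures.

Planck energy density: u_P = c⁷/(ℏG²) = 4.632 × 10¹¹³ J/m³.
6.47 × 10¹³ / 4.632 × 10¹¹³ = 1.397 × 10⁻¹⁰⁰

1.397 × 10⁻¹⁰⁰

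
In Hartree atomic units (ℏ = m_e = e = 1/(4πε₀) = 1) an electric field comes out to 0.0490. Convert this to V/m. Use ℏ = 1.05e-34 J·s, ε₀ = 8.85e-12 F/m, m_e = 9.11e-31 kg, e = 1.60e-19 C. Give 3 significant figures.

2.55e10 V/m

One atomic unit of electric field: E_au = E_h/(e a₀) = m_e²e⁵/((4πε₀)³ℏ⁴) = 5.20e11 V/m.
0.0490 × 5.20e11 V/m = 2.55e10 V/m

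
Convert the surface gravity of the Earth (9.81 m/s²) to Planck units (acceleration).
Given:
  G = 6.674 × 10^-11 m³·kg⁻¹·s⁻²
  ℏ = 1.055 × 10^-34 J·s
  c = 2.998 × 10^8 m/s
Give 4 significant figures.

Planck acceleration: a_P = √(c⁷/(ℏG)) = 5.560 × 10^51 m/s².
9.81 / 5.560 × 10^51 = 1.764 × 10^-51

1.764 × 10^-51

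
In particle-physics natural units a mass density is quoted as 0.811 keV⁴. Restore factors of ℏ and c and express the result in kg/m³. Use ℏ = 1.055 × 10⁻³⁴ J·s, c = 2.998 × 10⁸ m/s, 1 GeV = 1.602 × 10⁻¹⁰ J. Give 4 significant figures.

Mass density is [E]/(c²[L]³) = [E]⁴/(ℏ³c⁵).
1 GeV⁴ → 1/(ℏ³c⁵) × (1 GeV in J)⁴ = 2.316 × 10²⁰ kg/m³.
Convert the energy scale: 0.811 keV⁴ = 8.11 × 10⁻²⁵ GeV⁴.
Result: 8.11 × 10⁻²⁵ × 2.316 × 10²⁰ = 1.878 × 10⁻⁴ kg/m³.

1.878 × 10⁻⁴ kg/m³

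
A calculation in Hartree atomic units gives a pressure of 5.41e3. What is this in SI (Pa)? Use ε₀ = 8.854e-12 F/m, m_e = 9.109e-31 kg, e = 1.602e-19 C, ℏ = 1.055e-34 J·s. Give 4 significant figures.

1.585e17 Pa

One atomic unit of pressure: P_au = E_h/a₀³ = m_e⁴e¹⁰/((4πε₀)⁵ℏ⁸) = 2.929e13 Pa.
5.41e3 × 2.929e13 Pa = 1.585e17 Pa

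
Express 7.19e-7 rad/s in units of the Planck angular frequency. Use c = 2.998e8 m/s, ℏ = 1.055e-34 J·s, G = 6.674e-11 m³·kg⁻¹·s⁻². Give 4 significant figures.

3.877e-50

Planck angular frequency: ω_P = √(c⁵/(ℏG)) = 1.855e43 rad/s.
7.19e-7 / 1.855e43 = 3.877e-50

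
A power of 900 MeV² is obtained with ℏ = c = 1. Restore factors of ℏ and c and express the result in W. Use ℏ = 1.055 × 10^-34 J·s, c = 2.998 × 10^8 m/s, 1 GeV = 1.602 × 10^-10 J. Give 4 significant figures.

Power is [E]/[T] = [E]²/ℏ.
1 GeV² → 1/ℏ × (1 GeV in J)² = 2.433 × 10^14 W.
Convert the energy scale: 900 MeV² = 9.00 × 10^-4 GeV².
Result: 9.00 × 10^-4 × 2.433 × 10^14 = 2.189 × 10^11 W.

2.189 × 10^11 W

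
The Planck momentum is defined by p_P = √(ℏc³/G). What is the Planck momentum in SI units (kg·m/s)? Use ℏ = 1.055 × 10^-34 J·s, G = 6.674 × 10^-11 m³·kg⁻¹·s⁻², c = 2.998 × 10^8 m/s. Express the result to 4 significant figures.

6.527 kg·m/s

p_P = √(ℏc³/G)
  = √(42.60)
  = 6.527 kg·m/s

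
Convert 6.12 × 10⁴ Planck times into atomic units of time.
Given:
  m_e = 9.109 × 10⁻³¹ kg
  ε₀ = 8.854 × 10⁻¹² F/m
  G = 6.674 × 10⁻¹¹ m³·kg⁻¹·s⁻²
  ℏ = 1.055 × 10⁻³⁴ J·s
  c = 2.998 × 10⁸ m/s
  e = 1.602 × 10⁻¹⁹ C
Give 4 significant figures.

Planck time: t_P = √(ℏG/c⁵) = 5.392 × 10⁻⁴⁴ s
atomic unit of time: τ_au = (4πε₀)²ℏ³/(m_e e⁴) = 2.423 × 10⁻¹⁷ s
6.12 × 10⁴ × 5.392 × 10⁻⁴⁴ / 2.423 × 10⁻¹⁷ = 1.362 × 10⁻²²

1.362 × 10⁻²²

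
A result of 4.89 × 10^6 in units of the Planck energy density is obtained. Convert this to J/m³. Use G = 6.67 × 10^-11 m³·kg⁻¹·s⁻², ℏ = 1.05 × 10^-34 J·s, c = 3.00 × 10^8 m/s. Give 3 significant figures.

One Planck energy density: u_P = c⁷/(ℏG²) = 4.68 × 10^113 J/m³.
4.89 × 10^6 × 4.68 × 10^113 J/m³ = 2.29 × 10^120 J/m³

2.29 × 10^120 J/m³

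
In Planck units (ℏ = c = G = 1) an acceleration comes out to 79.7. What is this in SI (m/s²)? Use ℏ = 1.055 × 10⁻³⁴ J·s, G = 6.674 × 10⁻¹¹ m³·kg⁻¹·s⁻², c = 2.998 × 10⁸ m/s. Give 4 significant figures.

One Planck acceleration: a_P = √(c⁷/(ℏG)) = 5.560 × 10⁵¹ m/s².
79.7 × 5.560 × 10⁵¹ m/s² = 4.431 × 10⁵³ m/s²

4.431 × 10⁵³ m/s²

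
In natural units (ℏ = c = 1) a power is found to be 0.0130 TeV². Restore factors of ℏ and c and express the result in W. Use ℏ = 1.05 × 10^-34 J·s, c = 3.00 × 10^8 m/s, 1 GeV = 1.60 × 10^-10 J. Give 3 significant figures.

Power is [E]/[T] = [E]²/ℏ.
1 GeV² → 1/ℏ × (1 GeV in J)² = 2.44 × 10^14 W.
Convert the energy scale: 0.0130 TeV² = 1.30 × 10^4 GeV².
Result: 1.30 × 10^4 × 2.44 × 10^14 = 3.17 × 10^18 W.

3.17 × 10^18 W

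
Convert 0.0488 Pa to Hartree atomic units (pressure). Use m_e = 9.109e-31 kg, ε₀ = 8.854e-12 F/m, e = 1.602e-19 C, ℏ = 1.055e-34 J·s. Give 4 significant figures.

atomic unit of pressure: P_au = E_h/a₀³ = m_e⁴e¹⁰/((4πε₀)⁵ℏ⁸) = 2.929e13 Pa.
0.0488 / 2.929e13 = 1.666e-15

1.666e-15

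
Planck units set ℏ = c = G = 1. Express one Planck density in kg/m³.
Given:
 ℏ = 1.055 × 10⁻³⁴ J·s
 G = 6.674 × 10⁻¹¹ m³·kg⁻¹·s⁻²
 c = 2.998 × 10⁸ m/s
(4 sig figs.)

5.154 × 10⁹⁶ kg/m³

The unique combination of the constants set to 1 with dimensions of density is ρ_P = c⁵/(ℏG²).
  = 2.422 × 10⁴² / 4.699 × 10⁻⁵⁵
  = 5.154 × 10⁹⁶ kg/m³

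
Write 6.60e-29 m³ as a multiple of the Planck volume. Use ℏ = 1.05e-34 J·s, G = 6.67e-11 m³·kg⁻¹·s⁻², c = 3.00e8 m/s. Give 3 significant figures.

Planck volume: V_P = (ℏG/c³)^(3/2) = 4.18e-105 m³.
6.60e-29 / 4.18e-105 = 1.58e76

1.58e76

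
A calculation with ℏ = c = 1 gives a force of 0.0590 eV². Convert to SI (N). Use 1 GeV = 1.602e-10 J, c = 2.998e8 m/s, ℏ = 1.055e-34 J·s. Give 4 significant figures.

Force is [E]/[L] = [E]²/(ℏc); restore (ℏc)⁻¹.
1 GeV² → 1/(ℏc) × (1 GeV in J)² = 8.114e5 N.
Convert the energy scale: 0.0590 eV² = 5.90e-20 GeV².
Result: 5.90e-20 × 8.114e5 = 4.787e-14 N.

4.787e-14 N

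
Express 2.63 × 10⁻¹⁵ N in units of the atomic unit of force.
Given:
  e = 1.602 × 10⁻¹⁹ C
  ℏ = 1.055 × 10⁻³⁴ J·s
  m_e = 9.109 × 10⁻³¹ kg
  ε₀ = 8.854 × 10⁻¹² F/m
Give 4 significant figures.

3.200 × 10⁻⁸

atomic unit of force: F_au = E_h/a₀ = m_e²e⁶/((4πε₀)³ℏ⁴) = 8.220 × 10⁻⁸ N.
2.63 × 10⁻¹⁵ / 8.220 × 10⁻⁸ = 3.200 × 10⁻⁸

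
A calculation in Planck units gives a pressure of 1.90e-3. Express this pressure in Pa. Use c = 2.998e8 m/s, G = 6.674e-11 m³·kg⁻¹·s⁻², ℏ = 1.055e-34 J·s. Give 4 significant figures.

8.801e110 Pa

One Planck pressure: p_P = c⁷/(ℏG²) = 4.632e113 Pa.
1.90e-3 × 4.632e113 Pa = 8.801e110 Pa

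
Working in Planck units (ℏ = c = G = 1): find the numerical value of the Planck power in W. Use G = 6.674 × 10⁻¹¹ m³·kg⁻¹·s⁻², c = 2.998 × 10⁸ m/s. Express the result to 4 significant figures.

3.629 × 10⁵² W

From ℏ = c = G = 1 the power scale is P_P = c⁵/G.
  = 2.422 × 10⁴² / 6.674 × 10⁻¹¹
  = 3.629 × 10⁵² W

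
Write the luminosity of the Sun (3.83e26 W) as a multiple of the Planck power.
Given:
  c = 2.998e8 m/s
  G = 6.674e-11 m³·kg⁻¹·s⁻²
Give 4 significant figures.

Planck power: P_P = c⁵/G = 3.629e52 W.
3.83e26 / 3.629e52 = 1.055e-26

1.055e-26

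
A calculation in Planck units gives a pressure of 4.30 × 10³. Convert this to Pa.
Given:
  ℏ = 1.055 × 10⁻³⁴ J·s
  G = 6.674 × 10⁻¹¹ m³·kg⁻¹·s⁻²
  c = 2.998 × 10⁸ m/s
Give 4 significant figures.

One Planck pressure: p_P = c⁷/(ℏG²) = 4.632 × 10¹¹³ Pa.
4.30 × 10³ × 4.632 × 10¹¹³ Pa = 1.992 × 10¹¹⁷ Pa

1.992 × 10¹¹⁷ Pa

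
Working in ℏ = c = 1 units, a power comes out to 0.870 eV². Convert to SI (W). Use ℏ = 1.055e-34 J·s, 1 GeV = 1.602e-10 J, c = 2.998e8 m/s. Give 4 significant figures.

2.116e-4 W

Power is [E]/[T] = [E]²/ℏ.
1 GeV² → 1/ℏ × (1 GeV in J)² = 2.433e14 W.
Convert the energy scale: 0.870 eV² = 8.70e-19 GeV².
Result: 8.70e-19 × 2.433e14 = 2.116e-4 W.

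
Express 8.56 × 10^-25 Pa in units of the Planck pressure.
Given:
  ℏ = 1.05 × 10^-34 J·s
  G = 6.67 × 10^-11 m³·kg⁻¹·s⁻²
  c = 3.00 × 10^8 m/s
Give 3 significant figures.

1.83 × 10^-138

Planck pressure: p_P = c⁷/(ℏG²) = 4.68 × 10^113 Pa.
8.56 × 10^-25 / 4.68 × 10^113 = 1.83 × 10^-138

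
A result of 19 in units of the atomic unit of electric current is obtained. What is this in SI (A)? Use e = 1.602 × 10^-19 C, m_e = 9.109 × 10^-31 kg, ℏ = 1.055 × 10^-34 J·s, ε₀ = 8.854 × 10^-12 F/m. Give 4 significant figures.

One atomic unit of electric current: I_au = e E_h/ℏ = m_e e⁵/((4πε₀)²ℏ³) = 6.612 × 10^-3 A.
19 × 6.612 × 10^-3 A = 0.1256 A

0.1256 A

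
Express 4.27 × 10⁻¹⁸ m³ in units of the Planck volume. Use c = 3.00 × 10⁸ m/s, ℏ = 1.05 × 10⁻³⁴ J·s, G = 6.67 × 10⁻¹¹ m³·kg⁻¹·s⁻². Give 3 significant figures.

1.02 × 10⁸⁷

Planck volume: V_P = (ℏG/c³)^(3/2) = 4.18 × 10⁻¹⁰⁵ m³.
4.27 × 10⁻¹⁸ / 4.18 × 10⁻¹⁰⁵ = 1.02 × 10⁸⁷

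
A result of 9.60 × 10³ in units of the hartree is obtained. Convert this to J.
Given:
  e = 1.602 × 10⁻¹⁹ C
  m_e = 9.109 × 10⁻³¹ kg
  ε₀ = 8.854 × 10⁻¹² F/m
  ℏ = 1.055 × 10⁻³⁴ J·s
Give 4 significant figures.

One hartree: E_h = m_e e⁴/(4πε₀ℏ)² = 4.354 × 10⁻¹⁸ J.
9.60 × 10³ × 4.354 × 10⁻¹⁸ J = 4.180 × 10⁻¹⁴ J

4.180 × 10⁻¹⁴ J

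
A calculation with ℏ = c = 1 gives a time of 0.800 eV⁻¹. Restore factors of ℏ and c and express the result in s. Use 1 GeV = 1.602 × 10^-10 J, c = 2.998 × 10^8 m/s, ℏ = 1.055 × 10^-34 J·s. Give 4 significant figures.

A time is [E]⁻¹ in ℏ=c=1; restore one factor of ℏ.
1 GeV⁻¹ → ℏ × (1 GeV in J)⁻¹ = 6.586 × 10^-25 s.
Convert the energy scale: 0.800 eV⁻¹ = 8.00 × 10^8 GeV⁻¹.
Result: 8.00 × 10^8 × 6.586 × 10^-25 = 5.268 × 10^-16 s.

5.268 × 10^-16 s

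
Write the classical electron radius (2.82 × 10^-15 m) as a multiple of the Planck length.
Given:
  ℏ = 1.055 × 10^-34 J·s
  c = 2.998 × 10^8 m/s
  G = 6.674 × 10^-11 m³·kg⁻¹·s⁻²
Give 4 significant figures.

Planck length: ℓ_P = √(ℏG/c³) = 1.616 × 10^-35 m.
2.82 × 10^-15 / 1.616 × 10^-35 = 1.745 × 10^20

1.745 × 10^20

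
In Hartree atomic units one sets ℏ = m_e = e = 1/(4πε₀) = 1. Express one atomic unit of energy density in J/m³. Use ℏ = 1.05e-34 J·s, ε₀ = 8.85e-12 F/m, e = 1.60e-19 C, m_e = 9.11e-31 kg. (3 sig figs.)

3.01e13 J/m³

u_au = E_h/a₀³ = m_e⁴e¹⁰/((4πε₀)⁵ℏ⁸)
E_h = 4.38e-18 J
a₀ = 5.26e-11 m
E_h/a₀³ = 3.01e13 J/m³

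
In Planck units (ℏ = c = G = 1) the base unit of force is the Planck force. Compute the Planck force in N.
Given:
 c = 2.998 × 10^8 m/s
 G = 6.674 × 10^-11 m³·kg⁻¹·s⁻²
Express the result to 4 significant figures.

F_P = c⁴/G
  = 8.078 × 10^33 / 6.674 × 10^-11
  = 1.210 × 10^44 N

1.210 × 10^44 N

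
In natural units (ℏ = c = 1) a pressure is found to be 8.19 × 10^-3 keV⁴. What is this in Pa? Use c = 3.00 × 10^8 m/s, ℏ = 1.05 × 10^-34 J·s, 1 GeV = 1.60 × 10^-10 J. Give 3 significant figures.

Pressure is [E]/[L]³ = [E]⁴/(ℏc)³.
1 GeV⁴ → 1/(ℏc)³ × (1 GeV in J)⁴ = 2.10 × 10^37 Pa.
Convert the energy scale: 8.19 × 10^-3 keV⁴ = 8.19 × 10^-27 GeV⁴.
Result: 8.19 × 10^-27 × 2.10 × 10^37 = 1.72 × 10^11 Pa.

1.72 × 10^11 Pa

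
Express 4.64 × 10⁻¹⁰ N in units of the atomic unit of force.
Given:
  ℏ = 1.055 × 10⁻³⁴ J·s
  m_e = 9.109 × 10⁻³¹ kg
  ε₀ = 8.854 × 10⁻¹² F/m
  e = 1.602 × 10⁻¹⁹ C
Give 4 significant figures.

atomic unit of force: F_au = E_h/a₀ = m_e²e⁶/((4πε₀)³ℏ⁴) = 8.220 × 10⁻⁸ N.
4.64 × 10⁻¹⁰ / 8.220 × 10⁻⁸ = 5.645 × 10⁻³

5.645 × 10⁻³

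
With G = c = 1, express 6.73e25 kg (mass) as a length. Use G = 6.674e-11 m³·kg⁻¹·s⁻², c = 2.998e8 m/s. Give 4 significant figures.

0.04997 m

In G = c = 1 units mass has dimensions of length; the conversion factor is G/c².
6.73e25 kg × (G/c²) = 0.04997 m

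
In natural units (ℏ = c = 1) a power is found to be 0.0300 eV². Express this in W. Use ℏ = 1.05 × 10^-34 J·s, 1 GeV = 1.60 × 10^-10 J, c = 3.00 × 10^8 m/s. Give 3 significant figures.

7.31 × 10^-6 W

Power is [E]/[T] = [E]²/ℏ.
1 GeV² → 1/ℏ × (1 GeV in J)² = 2.44 × 10^14 W.
Convert the energy scale: 0.0300 eV² = 3.00 × 10^-20 GeV².
Result: 3.00 × 10^-20 × 2.44 × 10^14 = 7.31 × 10^-6 W.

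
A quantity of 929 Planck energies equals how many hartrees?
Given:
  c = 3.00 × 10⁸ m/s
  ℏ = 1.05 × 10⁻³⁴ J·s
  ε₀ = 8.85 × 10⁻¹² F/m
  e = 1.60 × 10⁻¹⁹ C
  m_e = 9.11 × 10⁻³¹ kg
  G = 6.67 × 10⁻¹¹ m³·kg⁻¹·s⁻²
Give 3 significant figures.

Planck energy: E_P = √(ℏc⁵/G) = 1.96 × 10⁹ J
hartree: E_h = m_e e⁴/(4πε₀ℏ)² = 4.38 × 10⁻¹⁸ J
929 × 1.96 × 10⁹ / 4.38 × 10⁻¹⁸ = 4.15 × 10²⁹

4.15 × 10²⁹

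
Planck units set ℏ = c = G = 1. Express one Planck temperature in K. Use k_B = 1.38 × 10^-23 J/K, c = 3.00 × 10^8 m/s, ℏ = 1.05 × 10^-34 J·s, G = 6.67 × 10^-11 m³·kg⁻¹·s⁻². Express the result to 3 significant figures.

Dimensional analysis gives T_P = √(ℏc⁵/G) / k_B.
  = √(3.83 × 10^18) × 7.25 × 10^22
  = 1.42 × 10^32 K

1.42 × 10^32 K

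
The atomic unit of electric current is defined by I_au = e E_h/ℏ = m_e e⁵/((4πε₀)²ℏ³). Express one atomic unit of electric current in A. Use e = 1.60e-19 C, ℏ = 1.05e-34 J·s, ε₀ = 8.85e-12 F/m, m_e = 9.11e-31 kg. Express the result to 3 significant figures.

6.67e-3 A

I_au = e E_h/ℏ = m_e e⁵/((4πε₀)²ℏ³)
E_h = 4.38e-18 J
e·E_h/ℏ = 6.67e-3 A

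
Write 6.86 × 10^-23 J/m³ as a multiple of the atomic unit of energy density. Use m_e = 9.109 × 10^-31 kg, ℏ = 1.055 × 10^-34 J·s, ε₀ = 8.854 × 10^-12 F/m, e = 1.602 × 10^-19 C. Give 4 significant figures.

atomic unit of energy density: u_au = E_h/a₀³ = m_e⁴e¹⁰/((4πε₀)⁵ℏ⁸) = 2.929 × 10^13 J/m³.
6.86 × 10^-23 / 2.929 × 10^13 = 2.342 × 10^-36

2.342 × 10^-36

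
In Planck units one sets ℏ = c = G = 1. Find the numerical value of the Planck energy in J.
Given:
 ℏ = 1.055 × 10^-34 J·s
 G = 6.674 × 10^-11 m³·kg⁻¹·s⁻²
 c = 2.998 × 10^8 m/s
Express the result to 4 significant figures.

E_P = √(ℏc⁵/G)
  = √(3.828 × 10^18)
  = 1.957 × 10^9 J

1.957 × 10^9 J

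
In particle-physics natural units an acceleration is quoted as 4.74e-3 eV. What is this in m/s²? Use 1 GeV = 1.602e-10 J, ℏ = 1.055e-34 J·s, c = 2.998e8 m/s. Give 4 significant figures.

2.158e21 m/s²

Acceleration is [L]/[T]² = c·[E]/ℏ.
1 GeV → c/ℏ × (1 GeV in J) = 4.552e32 m/s².
Convert the energy scale: 4.74e-3 eV = 4.74e-12 GeV.
Result: 4.74e-12 × 4.552e32 = 2.158e21 m/s².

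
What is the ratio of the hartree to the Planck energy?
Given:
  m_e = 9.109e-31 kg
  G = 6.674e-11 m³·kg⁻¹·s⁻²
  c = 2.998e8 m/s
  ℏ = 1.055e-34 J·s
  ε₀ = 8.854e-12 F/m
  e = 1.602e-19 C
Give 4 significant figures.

2.225e-27

hartree: E_h = m_e e⁴/(4πε₀ℏ)² = 4.354e-18 J
Planck energy: E_P = √(ℏc⁵/G) = 1.957e9 J
ratio = 4.354e-18 / 1.957e9 = 2.225e-27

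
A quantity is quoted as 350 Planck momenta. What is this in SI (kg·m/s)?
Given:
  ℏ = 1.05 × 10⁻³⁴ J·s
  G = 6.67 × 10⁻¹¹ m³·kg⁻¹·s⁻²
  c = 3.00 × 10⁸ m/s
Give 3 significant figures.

2.28 × 10³ kg·m/s

One Planck momentum: p_P = √(ℏc³/G) = 6.52 kg·m/s.
350 × 6.52 kg·m/s = 2.28 × 10³ kg·m/s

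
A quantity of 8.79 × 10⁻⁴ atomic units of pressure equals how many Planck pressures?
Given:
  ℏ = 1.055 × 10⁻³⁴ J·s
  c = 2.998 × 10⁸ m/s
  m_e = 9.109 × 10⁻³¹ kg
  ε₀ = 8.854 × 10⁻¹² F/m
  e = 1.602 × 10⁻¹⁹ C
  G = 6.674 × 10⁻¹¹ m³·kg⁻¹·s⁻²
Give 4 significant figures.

atomic unit of pressure: P_au = E_h/a₀³ = m_e⁴e¹⁰/((4πε₀)⁵ℏ⁸) = 2.929 × 10¹³ Pa
Planck pressure: p_P = c⁷/(ℏG²) = 4.632 × 10¹¹³ Pa
8.79 × 10⁻⁴ × 2.929 × 10¹³ / 4.632 × 10¹¹³ = 5.558 × 10⁻¹⁰⁴

5.558 × 10⁻¹⁰⁴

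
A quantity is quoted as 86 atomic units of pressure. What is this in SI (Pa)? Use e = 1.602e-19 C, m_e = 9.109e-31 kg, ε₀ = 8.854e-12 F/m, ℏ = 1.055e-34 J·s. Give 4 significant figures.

2.519e15 Pa

One atomic unit of pressure: P_au = E_h/a₀³ = m_e⁴e¹⁰/((4πε₀)⁵ℏ⁸) = 2.929e13 Pa.
86 × 2.929e13 Pa = 2.519e15 Pa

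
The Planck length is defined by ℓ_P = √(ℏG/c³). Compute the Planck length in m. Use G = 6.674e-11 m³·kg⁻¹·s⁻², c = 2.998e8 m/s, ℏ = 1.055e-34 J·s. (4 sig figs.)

ℓ_P = √(ℏG/c³)
  = √(2.613e-70)
  = 1.616e-35 m

1.616e-35 m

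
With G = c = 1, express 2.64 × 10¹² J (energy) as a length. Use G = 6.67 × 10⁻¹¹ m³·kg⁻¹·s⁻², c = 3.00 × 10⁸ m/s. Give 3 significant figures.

Energy → length via G/c⁴.
2.64 × 10¹² J × (G/c⁴) = 2.17 × 10⁻³² m

2.17 × 10⁻³² m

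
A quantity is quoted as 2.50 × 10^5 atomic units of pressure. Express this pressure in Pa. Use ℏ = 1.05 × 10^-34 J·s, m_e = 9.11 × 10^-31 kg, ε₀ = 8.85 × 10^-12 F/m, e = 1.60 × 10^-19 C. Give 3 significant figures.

7.53 × 10^18 Pa

One atomic unit of pressure: P_au = E_h/a₀³ = m_e⁴e¹⁰/((4πε₀)⁵ℏ⁸) = 3.01 × 10^13 Pa.
2.50 × 10^5 × 3.01 × 10^13 Pa = 7.53 × 10^18 Pa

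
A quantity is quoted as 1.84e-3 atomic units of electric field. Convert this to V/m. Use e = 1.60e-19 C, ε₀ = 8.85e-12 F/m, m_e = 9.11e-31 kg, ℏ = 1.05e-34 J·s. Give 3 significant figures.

9.58e8 V/m

One atomic unit of electric field: E_au = E_h/(e a₀) = m_e²e⁵/((4πε₀)³ℏ⁴) = 5.20e11 V/m.
1.84e-3 × 5.20e11 V/m = 9.58e8 V/m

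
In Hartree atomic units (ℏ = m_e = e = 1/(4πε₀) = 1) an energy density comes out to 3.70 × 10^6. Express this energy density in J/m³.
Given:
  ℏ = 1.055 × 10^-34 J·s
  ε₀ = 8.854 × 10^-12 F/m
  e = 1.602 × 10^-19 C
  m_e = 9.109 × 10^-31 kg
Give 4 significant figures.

One atomic unit of energy density: u_au = E_h/a₀³ = m_e⁴e¹⁰/((4πε₀)⁵ℏ⁸) = 2.929 × 10^13 J/m³.
3.70 × 10^6 × 2.929 × 10^13 J/m³ = 1.084 × 10^20 J/m³

1.084 × 10^20 J/m³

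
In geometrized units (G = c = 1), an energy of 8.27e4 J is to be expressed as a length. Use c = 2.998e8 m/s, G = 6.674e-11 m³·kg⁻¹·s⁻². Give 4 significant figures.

6.832e-40 m

Energy → length via G/c⁴.
8.27e4 J × (G/c⁴) = 6.832e-40 m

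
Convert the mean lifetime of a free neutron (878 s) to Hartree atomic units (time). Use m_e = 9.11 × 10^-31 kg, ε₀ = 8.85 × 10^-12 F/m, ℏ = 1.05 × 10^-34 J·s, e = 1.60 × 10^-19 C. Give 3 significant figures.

atomic unit of time: τ_au = (4πε₀)²ℏ³/(m_e e⁴) = 2.40 × 10^-17 s.
878 / 2.40 × 10^-17 = 3.66 × 10^19

3.66 × 10^19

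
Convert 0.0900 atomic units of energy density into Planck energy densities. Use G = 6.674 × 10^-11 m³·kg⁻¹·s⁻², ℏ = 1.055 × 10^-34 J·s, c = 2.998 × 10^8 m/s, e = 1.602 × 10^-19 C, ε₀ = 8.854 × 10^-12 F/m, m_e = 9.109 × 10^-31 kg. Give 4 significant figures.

5.691 × 10^-102

atomic unit of energy density: u_au = E_h/a₀³ = m_e⁴e¹⁰/((4πε₀)⁵ℏ⁸) = 2.929 × 10^13 J/m³
Planck energy density: u_P = c⁷/(ℏG²) = 4.632 × 10^113 J/m³
0.0900 × 2.929 × 10^13 / 4.632 × 10^113 = 5.691 × 10^-102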